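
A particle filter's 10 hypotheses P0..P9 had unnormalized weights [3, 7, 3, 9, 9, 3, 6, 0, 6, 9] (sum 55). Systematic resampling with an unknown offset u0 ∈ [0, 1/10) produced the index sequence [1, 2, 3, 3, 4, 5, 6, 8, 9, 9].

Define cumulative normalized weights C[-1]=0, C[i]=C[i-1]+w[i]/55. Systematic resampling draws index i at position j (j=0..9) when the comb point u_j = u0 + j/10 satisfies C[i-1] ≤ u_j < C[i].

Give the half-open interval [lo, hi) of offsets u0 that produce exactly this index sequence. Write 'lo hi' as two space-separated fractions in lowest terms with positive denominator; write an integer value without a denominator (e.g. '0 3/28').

C = [3/55, 2/11, 13/55, 2/5, 31/55, 34/55, 8/11, 8/11, 46/55, 1]
j=0 picked index 1: u0 ∈ [3/55, 2/11)
j=1 picked index 2: u0 ∈ [9/110, 3/22)
j=2 picked index 3: u0 ∈ [2/55, 1/5)
j=3 picked index 3: u0 ∈ [-7/110, 1/10)
j=4 picked index 4: u0 ∈ [0, 9/55)
j=5 picked index 5: u0 ∈ [7/110, 13/110)
j=6 picked index 6: u0 ∈ [1/55, 7/55)
j=7 picked index 8: u0 ∈ [3/110, 3/22)
j=8 picked index 9: u0 ∈ [2/55, 1/5)
j=9 picked index 9: u0 ∈ [-7/110, 1/10)
intersection: [9/110, 1/10)

9/110 1/10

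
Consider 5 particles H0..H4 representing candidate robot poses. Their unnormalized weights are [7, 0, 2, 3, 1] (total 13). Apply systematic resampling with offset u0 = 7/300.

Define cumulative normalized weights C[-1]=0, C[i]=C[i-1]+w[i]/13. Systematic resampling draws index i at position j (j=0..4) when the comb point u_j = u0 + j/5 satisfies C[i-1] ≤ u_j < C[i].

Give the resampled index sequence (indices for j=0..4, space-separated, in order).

0 0 0 2 3

C = [7/13, 7/13, 9/13, 12/13, 1]
j=0: u_0=7/300 ∈ [0, 7/13) → index 0
j=1: u_1=67/300 ∈ [0, 7/13) → index 0
j=2: u_2=127/300 ∈ [0, 7/13) → index 0
j=3: u_3=187/300 ∈ [7/13, 9/13) → index 2
j=4: u_4=247/300 ∈ [9/13, 12/13) → index 3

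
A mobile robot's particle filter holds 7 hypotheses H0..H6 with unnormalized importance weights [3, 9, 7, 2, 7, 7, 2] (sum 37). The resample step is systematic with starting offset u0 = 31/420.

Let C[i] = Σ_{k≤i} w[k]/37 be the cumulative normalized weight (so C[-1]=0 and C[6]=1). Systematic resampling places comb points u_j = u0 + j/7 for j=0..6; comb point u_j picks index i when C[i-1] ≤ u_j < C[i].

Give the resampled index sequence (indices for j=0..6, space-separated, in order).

0 1 2 2 4 5 5

C = [3/37, 12/37, 19/37, 21/37, 28/37, 35/37, 1]
j=0: u_0=31/420 ∈ [0, 3/37) → index 0
j=1: u_1=13/60 ∈ [3/37, 12/37) → index 1
j=2: u_2=151/420 ∈ [12/37, 19/37) → index 2
j=3: u_3=211/420 ∈ [12/37, 19/37) → index 2
j=4: u_4=271/420 ∈ [21/37, 28/37) → index 4
j=5: u_5=331/420 ∈ [28/37, 35/37) → index 5
j=6: u_6=391/420 ∈ [28/37, 35/37) → index 5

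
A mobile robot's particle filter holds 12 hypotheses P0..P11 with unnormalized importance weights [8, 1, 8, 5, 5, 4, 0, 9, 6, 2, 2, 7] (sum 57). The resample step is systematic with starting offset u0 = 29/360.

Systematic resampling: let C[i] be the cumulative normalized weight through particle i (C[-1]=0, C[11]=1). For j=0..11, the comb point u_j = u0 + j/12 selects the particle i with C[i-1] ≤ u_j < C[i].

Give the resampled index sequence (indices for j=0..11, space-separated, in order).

0 2 2 3 4 5 7 7 8 9 11 11

C = [8/57, 3/19, 17/57, 22/57, 9/19, 31/57, 31/57, 40/57, 46/57, 16/19, 50/57, 1]
j=0: u_0=29/360 ∈ [0, 8/57) → index 0
j=1: u_1=59/360 ∈ [3/19, 17/57) → index 2
j=2: u_2=89/360 ∈ [3/19, 17/57) → index 2
j=3: u_3=119/360 ∈ [17/57, 22/57) → index 3
j=4: u_4=149/360 ∈ [22/57, 9/19) → index 4
j=5: u_5=179/360 ∈ [9/19, 31/57) → index 5
j=6: u_6=209/360 ∈ [31/57, 40/57) → index 7
j=7: u_7=239/360 ∈ [31/57, 40/57) → index 7
j=8: u_8=269/360 ∈ [40/57, 46/57) → index 8
j=9: u_9=299/360 ∈ [46/57, 16/19) → index 9
j=10: u_10=329/360 ∈ [50/57, 1) → index 11
j=11: u_11=359/360 ∈ [50/57, 1) → index 11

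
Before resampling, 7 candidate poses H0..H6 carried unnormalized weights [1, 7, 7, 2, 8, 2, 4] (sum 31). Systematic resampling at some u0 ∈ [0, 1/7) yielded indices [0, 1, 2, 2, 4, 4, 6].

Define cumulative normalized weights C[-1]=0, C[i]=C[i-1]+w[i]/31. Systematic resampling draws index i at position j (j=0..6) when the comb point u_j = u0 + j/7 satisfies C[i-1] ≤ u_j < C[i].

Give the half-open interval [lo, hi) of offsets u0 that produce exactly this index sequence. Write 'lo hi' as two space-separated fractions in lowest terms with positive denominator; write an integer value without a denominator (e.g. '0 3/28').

C = [1/31, 8/31, 15/31, 17/31, 25/31, 27/31, 1]
j=0 picked index 0: u0 ∈ [0, 1/31)
j=1 picked index 1: u0 ∈ [-24/217, 25/217)
j=2 picked index 2: u0 ∈ [-6/217, 43/217)
j=3 picked index 2: u0 ∈ [-37/217, 12/217)
j=4 picked index 4: u0 ∈ [-5/217, 51/217)
j=5 picked index 4: u0 ∈ [-36/217, 20/217)
j=6 picked index 6: u0 ∈ [3/217, 1/7)
intersection: [3/217, 1/31)

3/217 1/31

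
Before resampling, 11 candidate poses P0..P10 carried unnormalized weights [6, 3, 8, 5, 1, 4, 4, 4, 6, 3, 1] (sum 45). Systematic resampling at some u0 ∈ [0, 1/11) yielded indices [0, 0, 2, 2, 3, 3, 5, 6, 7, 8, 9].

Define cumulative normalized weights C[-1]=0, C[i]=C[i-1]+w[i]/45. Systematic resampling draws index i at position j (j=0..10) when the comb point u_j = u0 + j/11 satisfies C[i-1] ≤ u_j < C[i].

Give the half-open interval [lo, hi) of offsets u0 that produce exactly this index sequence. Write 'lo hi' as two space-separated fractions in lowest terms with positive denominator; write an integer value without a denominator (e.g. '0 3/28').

1/55 17/495

C = [2/15, 1/5, 17/45, 22/45, 23/45, 3/5, 31/45, 7/9, 41/45, 44/45, 1]
j=0 picked index 0: u0 ∈ [0, 2/15)
j=1 picked index 0: u0 ∈ [-1/11, 7/165)
j=2 picked index 2: u0 ∈ [1/55, 97/495)
j=3 picked index 2: u0 ∈ [-4/55, 52/495)
j=4 picked index 3: u0 ∈ [7/495, 62/495)
j=5 picked index 3: u0 ∈ [-38/495, 17/495)
j=6 picked index 5: u0 ∈ [-17/495, 3/55)
j=7 picked index 6: u0 ∈ [-2/55, 26/495)
j=8 picked index 7: u0 ∈ [-19/495, 5/99)
j=9 picked index 8: u0 ∈ [-4/99, 46/495)
j=10 picked index 9: u0 ∈ [1/495, 34/495)
intersection: [1/55, 17/495)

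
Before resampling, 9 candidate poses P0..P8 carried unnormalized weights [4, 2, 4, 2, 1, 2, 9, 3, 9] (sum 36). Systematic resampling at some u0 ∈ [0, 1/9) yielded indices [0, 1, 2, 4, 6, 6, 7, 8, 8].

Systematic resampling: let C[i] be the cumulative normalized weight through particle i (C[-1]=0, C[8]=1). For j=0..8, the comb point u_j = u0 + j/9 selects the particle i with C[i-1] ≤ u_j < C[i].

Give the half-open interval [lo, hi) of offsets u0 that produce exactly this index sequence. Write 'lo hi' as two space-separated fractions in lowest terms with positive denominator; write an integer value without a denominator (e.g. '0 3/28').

0 1/36

C = [1/9, 1/6, 5/18, 1/3, 13/36, 5/12, 2/3, 3/4, 1]
j=0 picked index 0: u0 ∈ [0, 1/9)
j=1 picked index 1: u0 ∈ [0, 1/18)
j=2 picked index 2: u0 ∈ [-1/18, 1/18)
j=3 picked index 4: u0 ∈ [0, 1/36)
j=4 picked index 6: u0 ∈ [-1/36, 2/9)
j=5 picked index 6: u0 ∈ [-5/36, 1/9)
j=6 picked index 7: u0 ∈ [0, 1/12)
j=7 picked index 8: u0 ∈ [-1/36, 2/9)
j=8 picked index 8: u0 ∈ [-5/36, 1/9)
intersection: [0, 1/36)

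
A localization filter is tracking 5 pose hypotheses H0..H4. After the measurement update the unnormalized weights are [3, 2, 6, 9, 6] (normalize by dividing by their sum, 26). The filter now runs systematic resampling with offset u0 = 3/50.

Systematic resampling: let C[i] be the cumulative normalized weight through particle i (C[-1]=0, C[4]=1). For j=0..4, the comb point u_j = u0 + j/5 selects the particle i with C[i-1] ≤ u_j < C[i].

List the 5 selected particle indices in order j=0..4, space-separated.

0 2 3 3 4

C = [3/26, 5/26, 11/26, 10/13, 1]
j=0: u_0=3/50 ∈ [0, 3/26) → index 0
j=1: u_1=13/50 ∈ [5/26, 11/26) → index 2
j=2: u_2=23/50 ∈ [11/26, 10/13) → index 3
j=3: u_3=33/50 ∈ [11/26, 10/13) → index 3
j=4: u_4=43/50 ∈ [10/13, 1) → index 4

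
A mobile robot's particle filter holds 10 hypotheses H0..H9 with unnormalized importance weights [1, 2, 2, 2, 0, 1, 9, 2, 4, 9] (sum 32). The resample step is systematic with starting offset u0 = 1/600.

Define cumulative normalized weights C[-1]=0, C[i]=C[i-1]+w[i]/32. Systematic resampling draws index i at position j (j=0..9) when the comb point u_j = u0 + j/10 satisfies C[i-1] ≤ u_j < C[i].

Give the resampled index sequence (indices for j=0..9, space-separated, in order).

C = [1/32, 3/32, 5/32, 7/32, 7/32, 1/4, 17/32, 19/32, 23/32, 1]
j=0: u_0=1/600 ∈ [0, 1/32) → index 0
j=1: u_1=61/600 ∈ [3/32, 5/32) → index 2
j=2: u_2=121/600 ∈ [5/32, 7/32) → index 3
j=3: u_3=181/600 ∈ [1/4, 17/32) → index 6
j=4: u_4=241/600 ∈ [1/4, 17/32) → index 6
j=5: u_5=301/600 ∈ [1/4, 17/32) → index 6
j=6: u_6=361/600 ∈ [19/32, 23/32) → index 8
j=7: u_7=421/600 ∈ [19/32, 23/32) → index 8
j=8: u_8=481/600 ∈ [23/32, 1) → index 9
j=9: u_9=541/600 ∈ [23/32, 1) → index 9

0 2 3 6 6 6 8 8 9 9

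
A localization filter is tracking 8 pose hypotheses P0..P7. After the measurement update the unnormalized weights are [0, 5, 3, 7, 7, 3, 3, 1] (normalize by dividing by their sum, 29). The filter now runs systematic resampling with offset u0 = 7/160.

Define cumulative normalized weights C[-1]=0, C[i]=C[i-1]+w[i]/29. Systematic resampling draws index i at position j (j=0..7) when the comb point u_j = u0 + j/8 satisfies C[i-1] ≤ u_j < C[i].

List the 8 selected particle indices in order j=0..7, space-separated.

C = [0, 5/29, 8/29, 15/29, 22/29, 25/29, 28/29, 1]
j=0: u_0=7/160 ∈ [0, 5/29) → index 1
j=1: u_1=27/160 ∈ [0, 5/29) → index 1
j=2: u_2=47/160 ∈ [8/29, 15/29) → index 3
j=3: u_3=67/160 ∈ [8/29, 15/29) → index 3
j=4: u_4=87/160 ∈ [15/29, 22/29) → index 4
j=5: u_5=107/160 ∈ [15/29, 22/29) → index 4
j=6: u_6=127/160 ∈ [22/29, 25/29) → index 5
j=7: u_7=147/160 ∈ [25/29, 28/29) → index 6

1 1 3 3 4 4 5 6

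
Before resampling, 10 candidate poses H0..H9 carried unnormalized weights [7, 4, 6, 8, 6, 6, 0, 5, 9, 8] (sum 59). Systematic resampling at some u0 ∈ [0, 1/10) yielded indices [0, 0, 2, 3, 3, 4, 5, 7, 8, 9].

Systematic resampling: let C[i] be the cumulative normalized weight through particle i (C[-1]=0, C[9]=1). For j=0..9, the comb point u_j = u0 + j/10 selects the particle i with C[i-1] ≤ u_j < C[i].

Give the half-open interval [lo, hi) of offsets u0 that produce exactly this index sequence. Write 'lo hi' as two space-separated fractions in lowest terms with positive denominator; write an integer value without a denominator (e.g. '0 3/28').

C = [7/59, 11/59, 17/59, 25/59, 31/59, 37/59, 37/59, 42/59, 51/59, 1]
j=0 picked index 0: u0 ∈ [0, 7/59)
j=1 picked index 0: u0 ∈ [-1/10, 11/590)
j=2 picked index 2: u0 ∈ [-4/295, 26/295)
j=3 picked index 3: u0 ∈ [-7/590, 73/590)
j=4 picked index 3: u0 ∈ [-33/295, 7/295)
j=5 picked index 4: u0 ∈ [-9/118, 3/118)
j=6 picked index 5: u0 ∈ [-22/295, 8/295)
j=7 picked index 7: u0 ∈ [-43/590, 7/590)
j=8 picked index 8: u0 ∈ [-26/295, 19/295)
j=9 picked index 9: u0 ∈ [-21/590, 1/10)
intersection: [0, 7/590)

0 7/590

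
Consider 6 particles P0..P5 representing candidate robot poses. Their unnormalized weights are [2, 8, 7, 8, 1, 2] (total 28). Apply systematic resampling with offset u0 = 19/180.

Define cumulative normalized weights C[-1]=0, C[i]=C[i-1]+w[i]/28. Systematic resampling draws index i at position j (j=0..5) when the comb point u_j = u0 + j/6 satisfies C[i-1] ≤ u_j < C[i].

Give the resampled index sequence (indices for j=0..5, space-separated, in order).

C = [1/14, 5/14, 17/28, 25/28, 13/14, 1]
j=0: u_0=19/180 ∈ [1/14, 5/14) → index 1
j=1: u_1=49/180 ∈ [1/14, 5/14) → index 1
j=2: u_2=79/180 ∈ [5/14, 17/28) → index 2
j=3: u_3=109/180 ∈ [5/14, 17/28) → index 2
j=4: u_4=139/180 ∈ [17/28, 25/28) → index 3
j=5: u_5=169/180 ∈ [13/14, 1) → index 5

1 1 2 2 3 5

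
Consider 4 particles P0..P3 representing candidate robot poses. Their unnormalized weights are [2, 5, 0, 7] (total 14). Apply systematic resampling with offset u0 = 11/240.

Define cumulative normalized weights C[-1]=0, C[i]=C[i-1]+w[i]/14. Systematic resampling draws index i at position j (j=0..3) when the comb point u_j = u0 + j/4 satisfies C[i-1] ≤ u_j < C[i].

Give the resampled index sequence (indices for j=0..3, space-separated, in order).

C = [1/7, 1/2, 1/2, 1]
j=0: u_0=11/240 ∈ [0, 1/7) → index 0
j=1: u_1=71/240 ∈ [1/7, 1/2) → index 1
j=2: u_2=131/240 ∈ [1/2, 1) → index 3
j=3: u_3=191/240 ∈ [1/2, 1) → index 3

0 1 3 3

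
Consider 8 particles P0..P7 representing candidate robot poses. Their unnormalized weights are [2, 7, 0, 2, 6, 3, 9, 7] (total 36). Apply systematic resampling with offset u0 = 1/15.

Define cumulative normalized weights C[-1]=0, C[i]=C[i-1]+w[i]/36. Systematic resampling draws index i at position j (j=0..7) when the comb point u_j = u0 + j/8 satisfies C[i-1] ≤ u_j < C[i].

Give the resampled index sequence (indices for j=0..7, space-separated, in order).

1 1 4 4 6 6 7 7

C = [1/18, 1/4, 1/4, 11/36, 17/36, 5/9, 29/36, 1]
j=0: u_0=1/15 ∈ [1/18, 1/4) → index 1
j=1: u_1=23/120 ∈ [1/18, 1/4) → index 1
j=2: u_2=19/60 ∈ [11/36, 17/36) → index 4
j=3: u_3=53/120 ∈ [11/36, 17/36) → index 4
j=4: u_4=17/30 ∈ [5/9, 29/36) → index 6
j=5: u_5=83/120 ∈ [5/9, 29/36) → index 6
j=6: u_6=49/60 ∈ [29/36, 1) → index 7
j=7: u_7=113/120 ∈ [29/36, 1) → index 7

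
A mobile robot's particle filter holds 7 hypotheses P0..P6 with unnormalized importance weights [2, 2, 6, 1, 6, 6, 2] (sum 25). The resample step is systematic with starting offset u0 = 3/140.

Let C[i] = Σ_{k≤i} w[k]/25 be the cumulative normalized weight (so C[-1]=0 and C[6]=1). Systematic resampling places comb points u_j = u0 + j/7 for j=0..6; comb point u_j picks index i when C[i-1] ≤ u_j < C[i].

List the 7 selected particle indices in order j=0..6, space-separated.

C = [2/25, 4/25, 2/5, 11/25, 17/25, 23/25, 1]
j=0: u_0=3/140 ∈ [0, 2/25) → index 0
j=1: u_1=23/140 ∈ [4/25, 2/5) → index 2
j=2: u_2=43/140 ∈ [4/25, 2/5) → index 2
j=3: u_3=9/20 ∈ [11/25, 17/25) → index 4
j=4: u_4=83/140 ∈ [11/25, 17/25) → index 4
j=5: u_5=103/140 ∈ [17/25, 23/25) → index 5
j=6: u_6=123/140 ∈ [17/25, 23/25) → index 5

0 2 2 4 4 5 5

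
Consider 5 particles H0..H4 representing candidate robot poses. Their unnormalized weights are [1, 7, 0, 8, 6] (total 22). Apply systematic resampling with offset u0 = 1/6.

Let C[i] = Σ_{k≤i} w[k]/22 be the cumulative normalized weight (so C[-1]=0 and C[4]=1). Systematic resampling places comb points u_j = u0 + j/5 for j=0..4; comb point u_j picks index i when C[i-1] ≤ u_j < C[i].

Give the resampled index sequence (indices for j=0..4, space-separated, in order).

C = [1/22, 4/11, 4/11, 8/11, 1]
j=0: u_0=1/6 ∈ [1/22, 4/11) → index 1
j=1: u_1=11/30 ∈ [4/11, 8/11) → index 3
j=2: u_2=17/30 ∈ [4/11, 8/11) → index 3
j=3: u_3=23/30 ∈ [8/11, 1) → index 4
j=4: u_4=29/30 ∈ [8/11, 1) → index 4

1 3 3 4 4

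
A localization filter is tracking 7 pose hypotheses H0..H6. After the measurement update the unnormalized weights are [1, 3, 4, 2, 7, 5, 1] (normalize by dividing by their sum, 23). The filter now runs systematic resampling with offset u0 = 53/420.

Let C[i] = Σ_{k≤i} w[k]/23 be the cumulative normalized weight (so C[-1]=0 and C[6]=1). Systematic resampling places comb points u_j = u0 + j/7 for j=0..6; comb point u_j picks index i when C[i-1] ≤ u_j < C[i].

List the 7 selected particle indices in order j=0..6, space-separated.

1 2 3 4 4 5 6

C = [1/23, 4/23, 8/23, 10/23, 17/23, 22/23, 1]
j=0: u_0=53/420 ∈ [1/23, 4/23) → index 1
j=1: u_1=113/420 ∈ [4/23, 8/23) → index 2
j=2: u_2=173/420 ∈ [8/23, 10/23) → index 3
j=3: u_3=233/420 ∈ [10/23, 17/23) → index 4
j=4: u_4=293/420 ∈ [10/23, 17/23) → index 4
j=5: u_5=353/420 ∈ [17/23, 22/23) → index 5
j=6: u_6=59/60 ∈ [22/23, 1) → index 6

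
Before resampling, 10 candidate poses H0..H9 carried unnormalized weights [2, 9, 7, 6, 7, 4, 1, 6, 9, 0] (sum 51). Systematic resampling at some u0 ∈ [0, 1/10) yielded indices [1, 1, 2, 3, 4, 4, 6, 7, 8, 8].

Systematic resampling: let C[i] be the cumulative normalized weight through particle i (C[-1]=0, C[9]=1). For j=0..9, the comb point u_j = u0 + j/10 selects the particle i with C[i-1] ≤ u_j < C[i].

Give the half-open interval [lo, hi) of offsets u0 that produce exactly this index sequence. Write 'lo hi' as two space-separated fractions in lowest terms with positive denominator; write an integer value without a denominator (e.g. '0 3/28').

C = [2/51, 11/51, 6/17, 8/17, 31/51, 35/51, 12/17, 14/17, 1, 1]
j=0 picked index 1: u0 ∈ [2/51, 11/51)
j=1 picked index 1: u0 ∈ [-31/510, 59/510)
j=2 picked index 2: u0 ∈ [4/255, 13/85)
j=3 picked index 3: u0 ∈ [9/170, 29/170)
j=4 picked index 4: u0 ∈ [6/85, 53/255)
j=5 picked index 4: u0 ∈ [-1/34, 11/102)
j=6 picked index 6: u0 ∈ [22/255, 9/85)
j=7 picked index 7: u0 ∈ [1/170, 21/170)
j=8 picked index 8: u0 ∈ [2/85, 1/5)
j=9 picked index 8: u0 ∈ [-13/170, 1/10)
intersection: [22/255, 1/10)

22/255 1/10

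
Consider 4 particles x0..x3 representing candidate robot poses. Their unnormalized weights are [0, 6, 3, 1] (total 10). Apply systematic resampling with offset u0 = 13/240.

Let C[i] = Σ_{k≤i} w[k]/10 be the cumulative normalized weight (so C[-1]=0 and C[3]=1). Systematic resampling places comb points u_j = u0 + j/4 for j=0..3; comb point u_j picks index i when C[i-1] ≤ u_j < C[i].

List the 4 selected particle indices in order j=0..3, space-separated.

1 1 1 2

C = [0, 3/5, 9/10, 1]
j=0: u_0=13/240 ∈ [0, 3/5) → index 1
j=1: u_1=73/240 ∈ [0, 3/5) → index 1
j=2: u_2=133/240 ∈ [0, 3/5) → index 1
j=3: u_3=193/240 ∈ [3/5, 9/10) → index 2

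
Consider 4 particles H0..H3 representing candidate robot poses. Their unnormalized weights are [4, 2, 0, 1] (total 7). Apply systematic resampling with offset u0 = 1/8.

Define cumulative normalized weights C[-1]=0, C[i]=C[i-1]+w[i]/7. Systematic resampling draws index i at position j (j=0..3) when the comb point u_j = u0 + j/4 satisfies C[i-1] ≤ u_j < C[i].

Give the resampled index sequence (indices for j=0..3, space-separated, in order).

C = [4/7, 6/7, 6/7, 1]
j=0: u_0=1/8 ∈ [0, 4/7) → index 0
j=1: u_1=3/8 ∈ [0, 4/7) → index 0
j=2: u_2=5/8 ∈ [4/7, 6/7) → index 1
j=3: u_3=7/8 ∈ [6/7, 1) → index 3

0 0 1 3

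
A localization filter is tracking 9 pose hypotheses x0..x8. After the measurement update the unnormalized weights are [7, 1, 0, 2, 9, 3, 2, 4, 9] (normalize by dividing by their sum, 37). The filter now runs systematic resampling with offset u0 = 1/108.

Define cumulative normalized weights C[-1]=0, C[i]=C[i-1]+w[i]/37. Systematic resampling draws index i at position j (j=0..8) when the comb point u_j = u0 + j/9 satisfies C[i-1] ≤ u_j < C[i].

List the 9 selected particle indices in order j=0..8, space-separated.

C = [7/37, 8/37, 8/37, 10/37, 19/37, 22/37, 24/37, 28/37, 1]
j=0: u_0=1/108 ∈ [0, 7/37) → index 0
j=1: u_1=13/108 ∈ [0, 7/37) → index 0
j=2: u_2=25/108 ∈ [8/37, 10/37) → index 3
j=3: u_3=37/108 ∈ [10/37, 19/37) → index 4
j=4: u_4=49/108 ∈ [10/37, 19/37) → index 4
j=5: u_5=61/108 ∈ [19/37, 22/37) → index 5
j=6: u_6=73/108 ∈ [24/37, 28/37) → index 7
j=7: u_7=85/108 ∈ [28/37, 1) → index 8
j=8: u_8=97/108 ∈ [28/37, 1) → index 8

0 0 3 4 4 5 7 8 8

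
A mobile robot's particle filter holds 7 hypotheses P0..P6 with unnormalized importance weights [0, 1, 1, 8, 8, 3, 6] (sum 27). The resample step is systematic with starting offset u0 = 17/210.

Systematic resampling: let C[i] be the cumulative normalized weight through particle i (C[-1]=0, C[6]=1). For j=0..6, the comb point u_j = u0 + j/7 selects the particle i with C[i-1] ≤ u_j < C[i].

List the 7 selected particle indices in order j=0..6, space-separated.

3 3 3 4 4 6 6

C = [0, 1/27, 2/27, 10/27, 2/3, 7/9, 1]
j=0: u_0=17/210 ∈ [2/27, 10/27) → index 3
j=1: u_1=47/210 ∈ [2/27, 10/27) → index 3
j=2: u_2=11/30 ∈ [2/27, 10/27) → index 3
j=3: u_3=107/210 ∈ [10/27, 2/3) → index 4
j=4: u_4=137/210 ∈ [10/27, 2/3) → index 4
j=5: u_5=167/210 ∈ [7/9, 1) → index 6
j=6: u_6=197/210 ∈ [7/9, 1) → index 6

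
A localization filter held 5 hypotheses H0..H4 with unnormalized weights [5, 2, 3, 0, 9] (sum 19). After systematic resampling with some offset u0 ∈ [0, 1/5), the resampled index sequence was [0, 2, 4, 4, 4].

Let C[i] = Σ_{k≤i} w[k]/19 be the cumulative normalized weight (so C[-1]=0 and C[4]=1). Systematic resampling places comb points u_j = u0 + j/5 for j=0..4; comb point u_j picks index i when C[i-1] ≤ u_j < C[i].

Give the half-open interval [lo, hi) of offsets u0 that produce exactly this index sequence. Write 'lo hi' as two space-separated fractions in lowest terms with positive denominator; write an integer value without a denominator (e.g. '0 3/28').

16/95 1/5

C = [5/19, 7/19, 10/19, 10/19, 1]
j=0 picked index 0: u0 ∈ [0, 5/19)
j=1 picked index 2: u0 ∈ [16/95, 31/95)
j=2 picked index 4: u0 ∈ [12/95, 3/5)
j=3 picked index 4: u0 ∈ [-7/95, 2/5)
j=4 picked index 4: u0 ∈ [-26/95, 1/5)
intersection: [16/95, 1/5)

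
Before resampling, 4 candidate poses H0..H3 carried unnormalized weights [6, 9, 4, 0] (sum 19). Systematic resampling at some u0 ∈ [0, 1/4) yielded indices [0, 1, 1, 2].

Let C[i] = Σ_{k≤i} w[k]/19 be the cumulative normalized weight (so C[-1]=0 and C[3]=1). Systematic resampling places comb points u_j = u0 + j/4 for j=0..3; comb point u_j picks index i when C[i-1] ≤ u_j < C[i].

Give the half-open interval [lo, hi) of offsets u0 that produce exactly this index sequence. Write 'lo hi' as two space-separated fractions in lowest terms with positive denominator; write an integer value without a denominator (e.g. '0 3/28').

C = [6/19, 15/19, 1, 1]
j=0 picked index 0: u0 ∈ [0, 6/19)
j=1 picked index 1: u0 ∈ [5/76, 41/76)
j=2 picked index 1: u0 ∈ [-7/38, 11/38)
j=3 picked index 2: u0 ∈ [3/76, 1/4)
intersection: [5/76, 1/4)

5/76 1/4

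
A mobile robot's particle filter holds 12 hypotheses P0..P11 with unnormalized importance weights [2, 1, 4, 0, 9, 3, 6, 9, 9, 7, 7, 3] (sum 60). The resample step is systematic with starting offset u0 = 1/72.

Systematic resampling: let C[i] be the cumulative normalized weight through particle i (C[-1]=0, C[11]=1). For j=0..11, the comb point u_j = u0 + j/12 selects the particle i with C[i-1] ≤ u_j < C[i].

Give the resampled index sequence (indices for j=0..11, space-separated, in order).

0 2 4 4 6 7 7 8 8 9 10 10

C = [1/30, 1/20, 7/60, 7/60, 4/15, 19/60, 5/12, 17/30, 43/60, 5/6, 19/20, 1]
j=0: u_0=1/72 ∈ [0, 1/30) → index 0
j=1: u_1=7/72 ∈ [1/20, 7/60) → index 2
j=2: u_2=13/72 ∈ [7/60, 4/15) → index 4
j=3: u_3=19/72 ∈ [7/60, 4/15) → index 4
j=4: u_4=25/72 ∈ [19/60, 5/12) → index 6
j=5: u_5=31/72 ∈ [5/12, 17/30) → index 7
j=6: u_6=37/72 ∈ [5/12, 17/30) → index 7
j=7: u_7=43/72 ∈ [17/30, 43/60) → index 8
j=8: u_8=49/72 ∈ [17/30, 43/60) → index 8
j=9: u_9=55/72 ∈ [43/60, 5/6) → index 9
j=10: u_10=61/72 ∈ [5/6, 19/20) → index 10
j=11: u_11=67/72 ∈ [5/6, 19/20) → index 10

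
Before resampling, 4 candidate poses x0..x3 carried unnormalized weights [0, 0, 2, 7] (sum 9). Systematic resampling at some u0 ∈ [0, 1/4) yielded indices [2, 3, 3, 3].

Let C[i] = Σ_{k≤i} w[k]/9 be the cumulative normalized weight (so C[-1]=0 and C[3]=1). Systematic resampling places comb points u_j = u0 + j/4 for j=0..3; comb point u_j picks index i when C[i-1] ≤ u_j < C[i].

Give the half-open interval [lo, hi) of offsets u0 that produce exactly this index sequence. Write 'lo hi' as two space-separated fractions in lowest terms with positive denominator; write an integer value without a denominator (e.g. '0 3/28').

C = [0, 0, 2/9, 1]
j=0 picked index 2: u0 ∈ [0, 2/9)
j=1 picked index 3: u0 ∈ [-1/36, 3/4)
j=2 picked index 3: u0 ∈ [-5/18, 1/2)
j=3 picked index 3: u0 ∈ [-19/36, 1/4)
intersection: [0, 2/9)

0 2/9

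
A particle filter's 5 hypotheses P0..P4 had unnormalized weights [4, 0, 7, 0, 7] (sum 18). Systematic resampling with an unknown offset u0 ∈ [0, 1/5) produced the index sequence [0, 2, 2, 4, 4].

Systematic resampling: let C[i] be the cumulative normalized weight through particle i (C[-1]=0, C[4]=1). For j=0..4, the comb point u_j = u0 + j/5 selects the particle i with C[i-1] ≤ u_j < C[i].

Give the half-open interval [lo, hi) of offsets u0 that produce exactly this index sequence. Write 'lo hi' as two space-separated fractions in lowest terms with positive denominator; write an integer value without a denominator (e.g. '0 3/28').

1/45 1/5

C = [2/9, 2/9, 11/18, 11/18, 1]
j=0 picked index 0: u0 ∈ [0, 2/9)
j=1 picked index 2: u0 ∈ [1/45, 37/90)
j=2 picked index 2: u0 ∈ [-8/45, 19/90)
j=3 picked index 4: u0 ∈ [1/90, 2/5)
j=4 picked index 4: u0 ∈ [-17/90, 1/5)
intersection: [1/45, 1/5)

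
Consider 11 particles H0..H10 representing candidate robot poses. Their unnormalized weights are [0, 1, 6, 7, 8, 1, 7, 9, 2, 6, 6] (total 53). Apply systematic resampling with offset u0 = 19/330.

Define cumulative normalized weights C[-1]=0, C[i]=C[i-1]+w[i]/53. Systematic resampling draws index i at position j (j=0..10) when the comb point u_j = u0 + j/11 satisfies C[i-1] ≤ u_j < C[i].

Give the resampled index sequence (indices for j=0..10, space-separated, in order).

C = [0, 1/53, 7/53, 14/53, 22/53, 23/53, 30/53, 39/53, 41/53, 47/53, 1]
j=0: u_0=19/330 ∈ [1/53, 7/53) → index 2
j=1: u_1=49/330 ∈ [7/53, 14/53) → index 3
j=2: u_2=79/330 ∈ [7/53, 14/53) → index 3
j=3: u_3=109/330 ∈ [14/53, 22/53) → index 4
j=4: u_4=139/330 ∈ [22/53, 23/53) → index 5
j=5: u_5=169/330 ∈ [23/53, 30/53) → index 6
j=6: u_6=199/330 ∈ [30/53, 39/53) → index 7
j=7: u_7=229/330 ∈ [30/53, 39/53) → index 7
j=8: u_8=259/330 ∈ [41/53, 47/53) → index 9
j=9: u_9=289/330 ∈ [41/53, 47/53) → index 9
j=10: u_10=29/30 ∈ [47/53, 1) → index 10

2 3 3 4 5 6 7 7 9 9 10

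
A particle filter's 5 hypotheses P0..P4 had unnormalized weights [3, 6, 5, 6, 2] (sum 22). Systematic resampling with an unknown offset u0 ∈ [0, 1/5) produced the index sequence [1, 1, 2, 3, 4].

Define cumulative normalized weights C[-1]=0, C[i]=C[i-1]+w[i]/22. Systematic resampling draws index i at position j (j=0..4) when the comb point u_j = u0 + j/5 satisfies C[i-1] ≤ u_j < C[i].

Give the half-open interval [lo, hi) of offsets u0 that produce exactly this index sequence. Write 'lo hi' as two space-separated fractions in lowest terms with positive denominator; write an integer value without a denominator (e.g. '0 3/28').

C = [3/22, 9/22, 7/11, 10/11, 1]
j=0 picked index 1: u0 ∈ [3/22, 9/22)
j=1 picked index 1: u0 ∈ [-7/110, 23/110)
j=2 picked index 2: u0 ∈ [1/110, 13/55)
j=3 picked index 3: u0 ∈ [2/55, 17/55)
j=4 picked index 4: u0 ∈ [6/55, 1/5)
intersection: [3/22, 1/5)

3/22 1/5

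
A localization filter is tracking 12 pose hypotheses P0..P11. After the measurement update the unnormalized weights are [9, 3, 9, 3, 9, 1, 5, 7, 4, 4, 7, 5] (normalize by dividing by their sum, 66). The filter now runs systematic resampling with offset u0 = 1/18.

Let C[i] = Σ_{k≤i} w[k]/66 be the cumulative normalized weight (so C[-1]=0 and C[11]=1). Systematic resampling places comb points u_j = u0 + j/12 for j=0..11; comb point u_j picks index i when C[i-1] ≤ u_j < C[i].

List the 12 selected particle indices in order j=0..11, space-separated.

C = [3/22, 2/11, 7/22, 4/11, 1/2, 17/33, 13/22, 23/33, 25/33, 9/11, 61/66, 1]
j=0: u_0=1/18 ∈ [0, 3/22) → index 0
j=1: u_1=5/36 ∈ [3/22, 2/11) → index 1
j=2: u_2=2/9 ∈ [2/11, 7/22) → index 2
j=3: u_3=11/36 ∈ [2/11, 7/22) → index 2
j=4: u_4=7/18 ∈ [4/11, 1/2) → index 4
j=5: u_5=17/36 ∈ [4/11, 1/2) → index 4
j=6: u_6=5/9 ∈ [17/33, 13/22) → index 6
j=7: u_7=23/36 ∈ [13/22, 23/33) → index 7
j=8: u_8=13/18 ∈ [23/33, 25/33) → index 8
j=9: u_9=29/36 ∈ [25/33, 9/11) → index 9
j=10: u_10=8/9 ∈ [9/11, 61/66) → index 10
j=11: u_11=35/36 ∈ [61/66, 1) → index 11

0 1 2 2 4 4 6 7 8 9 10 11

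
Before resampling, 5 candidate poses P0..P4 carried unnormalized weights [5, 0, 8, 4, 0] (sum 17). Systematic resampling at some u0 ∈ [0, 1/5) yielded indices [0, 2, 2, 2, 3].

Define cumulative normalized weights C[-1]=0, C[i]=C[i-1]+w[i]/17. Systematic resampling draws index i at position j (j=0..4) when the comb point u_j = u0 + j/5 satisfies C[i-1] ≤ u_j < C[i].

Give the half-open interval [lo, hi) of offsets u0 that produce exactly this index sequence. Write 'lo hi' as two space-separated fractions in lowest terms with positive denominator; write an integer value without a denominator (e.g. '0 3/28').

8/85 14/85

C = [5/17, 5/17, 13/17, 1, 1]
j=0 picked index 0: u0 ∈ [0, 5/17)
j=1 picked index 2: u0 ∈ [8/85, 48/85)
j=2 picked index 2: u0 ∈ [-9/85, 31/85)
j=3 picked index 2: u0 ∈ [-26/85, 14/85)
j=4 picked index 3: u0 ∈ [-3/85, 1/5)
intersection: [8/85, 14/85)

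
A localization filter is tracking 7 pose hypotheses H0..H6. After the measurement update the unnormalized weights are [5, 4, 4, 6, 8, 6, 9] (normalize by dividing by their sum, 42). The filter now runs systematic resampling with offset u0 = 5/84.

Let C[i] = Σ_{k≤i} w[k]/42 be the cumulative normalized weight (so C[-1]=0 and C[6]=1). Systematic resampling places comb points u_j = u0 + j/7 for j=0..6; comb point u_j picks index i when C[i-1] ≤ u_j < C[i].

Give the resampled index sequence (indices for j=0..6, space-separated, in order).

C = [5/42, 3/14, 13/42, 19/42, 9/14, 11/14, 1]
j=0: u_0=5/84 ∈ [0, 5/42) → index 0
j=1: u_1=17/84 ∈ [5/42, 3/14) → index 1
j=2: u_2=29/84 ∈ [13/42, 19/42) → index 3
j=3: u_3=41/84 ∈ [19/42, 9/14) → index 4
j=4: u_4=53/84 ∈ [19/42, 9/14) → index 4
j=5: u_5=65/84 ∈ [9/14, 11/14) → index 5
j=6: u_6=11/12 ∈ [11/14, 1) → index 6

0 1 3 4 4 5 6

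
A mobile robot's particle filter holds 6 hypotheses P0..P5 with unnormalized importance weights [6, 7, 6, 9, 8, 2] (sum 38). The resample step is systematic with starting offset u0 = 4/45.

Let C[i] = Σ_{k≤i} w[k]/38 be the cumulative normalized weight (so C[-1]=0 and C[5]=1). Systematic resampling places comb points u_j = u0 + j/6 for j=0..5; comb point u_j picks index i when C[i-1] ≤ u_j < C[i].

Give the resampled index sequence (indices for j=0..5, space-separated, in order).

0 1 2 3 4 4

C = [3/19, 13/38, 1/2, 14/19, 18/19, 1]
j=0: u_0=4/45 ∈ [0, 3/19) → index 0
j=1: u_1=23/90 ∈ [3/19, 13/38) → index 1
j=2: u_2=19/45 ∈ [13/38, 1/2) → index 2
j=3: u_3=53/90 ∈ [1/2, 14/19) → index 3
j=4: u_4=34/45 ∈ [14/19, 18/19) → index 4
j=5: u_5=83/90 ∈ [14/19, 18/19) → index 4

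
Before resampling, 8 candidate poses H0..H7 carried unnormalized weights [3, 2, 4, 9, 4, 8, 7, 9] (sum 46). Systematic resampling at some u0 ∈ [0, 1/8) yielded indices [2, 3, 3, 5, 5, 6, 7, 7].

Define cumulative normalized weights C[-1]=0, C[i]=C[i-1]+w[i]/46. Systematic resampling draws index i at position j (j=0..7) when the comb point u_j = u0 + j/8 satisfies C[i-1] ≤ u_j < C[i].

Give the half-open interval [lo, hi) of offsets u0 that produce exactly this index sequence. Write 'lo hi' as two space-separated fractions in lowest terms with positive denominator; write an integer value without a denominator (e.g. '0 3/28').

5/46 1/8

C = [3/46, 5/46, 9/46, 9/23, 11/23, 15/23, 37/46, 1]
j=0 picked index 2: u0 ∈ [5/46, 9/46)
j=1 picked index 3: u0 ∈ [13/184, 49/184)
j=2 picked index 3: u0 ∈ [-5/92, 13/92)
j=3 picked index 5: u0 ∈ [19/184, 51/184)
j=4 picked index 5: u0 ∈ [-1/46, 7/46)
j=5 picked index 6: u0 ∈ [5/184, 33/184)
j=6 picked index 7: u0 ∈ [5/92, 1/4)
j=7 picked index 7: u0 ∈ [-13/184, 1/8)
intersection: [5/46, 1/8)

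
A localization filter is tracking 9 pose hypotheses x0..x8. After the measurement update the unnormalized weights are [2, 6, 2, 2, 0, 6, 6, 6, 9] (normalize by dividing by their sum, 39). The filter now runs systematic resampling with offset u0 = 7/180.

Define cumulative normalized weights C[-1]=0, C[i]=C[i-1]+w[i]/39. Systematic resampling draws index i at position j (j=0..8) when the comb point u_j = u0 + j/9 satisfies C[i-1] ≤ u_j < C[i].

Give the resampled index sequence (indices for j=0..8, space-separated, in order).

C = [2/39, 8/39, 10/39, 4/13, 4/13, 6/13, 8/13, 10/13, 1]
j=0: u_0=7/180 ∈ [0, 2/39) → index 0
j=1: u_1=3/20 ∈ [2/39, 8/39) → index 1
j=2: u_2=47/180 ∈ [10/39, 4/13) → index 3
j=3: u_3=67/180 ∈ [4/13, 6/13) → index 5
j=4: u_4=29/60 ∈ [6/13, 8/13) → index 6
j=5: u_5=107/180 ∈ [6/13, 8/13) → index 6
j=6: u_6=127/180 ∈ [8/13, 10/13) → index 7
j=7: u_7=49/60 ∈ [10/13, 1) → index 8
j=8: u_8=167/180 ∈ [10/13, 1) → index 8

0 1 3 5 6 6 7 8 8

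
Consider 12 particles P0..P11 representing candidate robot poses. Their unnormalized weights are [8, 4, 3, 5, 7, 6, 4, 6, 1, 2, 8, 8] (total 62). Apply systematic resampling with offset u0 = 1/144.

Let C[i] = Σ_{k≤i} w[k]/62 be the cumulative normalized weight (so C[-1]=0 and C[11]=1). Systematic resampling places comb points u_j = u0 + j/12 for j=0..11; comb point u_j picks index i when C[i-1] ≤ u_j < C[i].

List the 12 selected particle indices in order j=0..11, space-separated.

0 0 1 3 4 4 5 6 7 10 10 11

C = [4/31, 6/31, 15/62, 10/31, 27/62, 33/62, 37/62, 43/62, 22/31, 23/31, 27/31, 1]
j=0: u_0=1/144 ∈ [0, 4/31) → index 0
j=1: u_1=13/144 ∈ [0, 4/31) → index 0
j=2: u_2=25/144 ∈ [4/31, 6/31) → index 1
j=3: u_3=37/144 ∈ [15/62, 10/31) → index 3
j=4: u_4=49/144 ∈ [10/31, 27/62) → index 4
j=5: u_5=61/144 ∈ [10/31, 27/62) → index 4
j=6: u_6=73/144 ∈ [27/62, 33/62) → index 5
j=7: u_7=85/144 ∈ [33/62, 37/62) → index 6
j=8: u_8=97/144 ∈ [37/62, 43/62) → index 7
j=9: u_9=109/144 ∈ [23/31, 27/31) → index 10
j=10: u_10=121/144 ∈ [23/31, 27/31) → index 10
j=11: u_11=133/144 ∈ [27/31, 1) → index 11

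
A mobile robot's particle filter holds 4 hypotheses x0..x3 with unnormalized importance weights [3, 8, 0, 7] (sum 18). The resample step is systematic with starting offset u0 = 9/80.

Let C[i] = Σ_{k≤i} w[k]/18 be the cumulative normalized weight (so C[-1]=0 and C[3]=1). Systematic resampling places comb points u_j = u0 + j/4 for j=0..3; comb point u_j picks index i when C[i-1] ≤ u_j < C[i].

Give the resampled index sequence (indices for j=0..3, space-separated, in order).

0 1 3 3

C = [1/6, 11/18, 11/18, 1]
j=0: u_0=9/80 ∈ [0, 1/6) → index 0
j=1: u_1=29/80 ∈ [1/6, 11/18) → index 1
j=2: u_2=49/80 ∈ [11/18, 1) → index 3
j=3: u_3=69/80 ∈ [11/18, 1) → index 3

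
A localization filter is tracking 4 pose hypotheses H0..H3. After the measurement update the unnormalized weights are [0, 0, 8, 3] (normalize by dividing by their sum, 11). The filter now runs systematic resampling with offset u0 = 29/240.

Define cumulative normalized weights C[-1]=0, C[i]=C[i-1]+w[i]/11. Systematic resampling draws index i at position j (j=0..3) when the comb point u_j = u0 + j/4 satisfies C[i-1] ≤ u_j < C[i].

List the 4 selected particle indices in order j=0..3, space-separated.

C = [0, 0, 8/11, 1]
j=0: u_0=29/240 ∈ [0, 8/11) → index 2
j=1: u_1=89/240 ∈ [0, 8/11) → index 2
j=2: u_2=149/240 ∈ [0, 8/11) → index 2
j=3: u_3=209/240 ∈ [8/11, 1) → index 3

2 2 2 3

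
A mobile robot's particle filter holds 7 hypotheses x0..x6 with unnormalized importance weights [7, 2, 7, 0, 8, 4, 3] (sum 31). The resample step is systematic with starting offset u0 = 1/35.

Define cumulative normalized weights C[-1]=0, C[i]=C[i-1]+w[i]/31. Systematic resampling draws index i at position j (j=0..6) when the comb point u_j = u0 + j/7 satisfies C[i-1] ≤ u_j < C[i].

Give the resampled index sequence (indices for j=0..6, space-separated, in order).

C = [7/31, 9/31, 16/31, 16/31, 24/31, 28/31, 1]
j=0: u_0=1/35 ∈ [0, 7/31) → index 0
j=1: u_1=6/35 ∈ [0, 7/31) → index 0
j=2: u_2=11/35 ∈ [9/31, 16/31) → index 2
j=3: u_3=16/35 ∈ [9/31, 16/31) → index 2
j=4: u_4=3/5 ∈ [16/31, 24/31) → index 4
j=5: u_5=26/35 ∈ [16/31, 24/31) → index 4
j=6: u_6=31/35 ∈ [24/31, 28/31) → index 5

0 0 2 2 4 4 5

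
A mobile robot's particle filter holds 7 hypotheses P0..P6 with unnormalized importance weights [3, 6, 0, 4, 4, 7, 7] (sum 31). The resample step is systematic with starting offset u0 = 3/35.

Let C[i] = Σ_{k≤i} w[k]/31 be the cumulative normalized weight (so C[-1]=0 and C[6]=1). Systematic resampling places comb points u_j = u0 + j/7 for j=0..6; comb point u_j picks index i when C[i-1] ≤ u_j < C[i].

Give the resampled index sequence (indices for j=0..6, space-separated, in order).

0 1 3 4 5 6 6

C = [3/31, 9/31, 9/31, 13/31, 17/31, 24/31, 1]
j=0: u_0=3/35 ∈ [0, 3/31) → index 0
j=1: u_1=8/35 ∈ [3/31, 9/31) → index 1
j=2: u_2=13/35 ∈ [9/31, 13/31) → index 3
j=3: u_3=18/35 ∈ [13/31, 17/31) → index 4
j=4: u_4=23/35 ∈ [17/31, 24/31) → index 5
j=5: u_5=4/5 ∈ [24/31, 1) → index 6
j=6: u_6=33/35 ∈ [24/31, 1) → index 6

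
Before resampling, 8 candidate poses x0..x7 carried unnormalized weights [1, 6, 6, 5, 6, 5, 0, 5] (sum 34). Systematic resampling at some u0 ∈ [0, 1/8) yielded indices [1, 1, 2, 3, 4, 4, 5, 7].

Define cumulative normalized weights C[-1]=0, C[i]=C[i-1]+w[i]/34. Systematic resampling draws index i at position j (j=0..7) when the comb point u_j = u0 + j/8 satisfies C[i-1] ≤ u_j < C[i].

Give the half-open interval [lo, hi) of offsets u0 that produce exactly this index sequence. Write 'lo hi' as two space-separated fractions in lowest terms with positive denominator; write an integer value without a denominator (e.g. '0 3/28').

1/34 11/136

C = [1/34, 7/34, 13/34, 9/17, 12/17, 29/34, 29/34, 1]
j=0 picked index 1: u0 ∈ [1/34, 7/34)
j=1 picked index 1: u0 ∈ [-13/136, 11/136)
j=2 picked index 2: u0 ∈ [-3/68, 9/68)
j=3 picked index 3: u0 ∈ [1/136, 21/136)
j=4 picked index 4: u0 ∈ [1/34, 7/34)
j=5 picked index 4: u0 ∈ [-13/136, 11/136)
j=6 picked index 5: u0 ∈ [-3/68, 7/68)
j=7 picked index 7: u0 ∈ [-3/136, 1/8)
intersection: [1/34, 11/136)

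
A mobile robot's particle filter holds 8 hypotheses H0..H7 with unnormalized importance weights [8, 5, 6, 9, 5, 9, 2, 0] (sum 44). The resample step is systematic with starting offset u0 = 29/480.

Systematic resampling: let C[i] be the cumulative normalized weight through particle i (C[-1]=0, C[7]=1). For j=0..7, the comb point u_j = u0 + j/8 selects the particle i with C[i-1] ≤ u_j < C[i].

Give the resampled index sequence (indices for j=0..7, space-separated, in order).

C = [2/11, 13/44, 19/44, 7/11, 3/4, 21/22, 1, 1]
j=0: u_0=29/480 ∈ [0, 2/11) → index 0
j=1: u_1=89/480 ∈ [2/11, 13/44) → index 1
j=2: u_2=149/480 ∈ [13/44, 19/44) → index 2
j=3: u_3=209/480 ∈ [19/44, 7/11) → index 3
j=4: u_4=269/480 ∈ [19/44, 7/11) → index 3
j=5: u_5=329/480 ∈ [7/11, 3/4) → index 4
j=6: u_6=389/480 ∈ [3/4, 21/22) → index 5
j=7: u_7=449/480 ∈ [3/4, 21/22) → index 5

0 1 2 3 3 4 5 5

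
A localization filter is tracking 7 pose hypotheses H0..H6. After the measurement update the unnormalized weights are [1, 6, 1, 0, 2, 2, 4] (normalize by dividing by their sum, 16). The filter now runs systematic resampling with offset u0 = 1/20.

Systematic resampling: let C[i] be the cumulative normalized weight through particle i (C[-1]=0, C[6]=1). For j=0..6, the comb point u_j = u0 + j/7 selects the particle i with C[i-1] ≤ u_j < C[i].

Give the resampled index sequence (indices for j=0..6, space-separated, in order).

C = [1/16, 7/16, 1/2, 1/2, 5/8, 3/4, 1]
j=0: u_0=1/20 ∈ [0, 1/16) → index 0
j=1: u_1=27/140 ∈ [1/16, 7/16) → index 1
j=2: u_2=47/140 ∈ [1/16, 7/16) → index 1
j=3: u_3=67/140 ∈ [7/16, 1/2) → index 2
j=4: u_4=87/140 ∈ [1/2, 5/8) → index 4
j=5: u_5=107/140 ∈ [3/4, 1) → index 6
j=6: u_6=127/140 ∈ [3/4, 1) → index 6

0 1 1 2 4 6 6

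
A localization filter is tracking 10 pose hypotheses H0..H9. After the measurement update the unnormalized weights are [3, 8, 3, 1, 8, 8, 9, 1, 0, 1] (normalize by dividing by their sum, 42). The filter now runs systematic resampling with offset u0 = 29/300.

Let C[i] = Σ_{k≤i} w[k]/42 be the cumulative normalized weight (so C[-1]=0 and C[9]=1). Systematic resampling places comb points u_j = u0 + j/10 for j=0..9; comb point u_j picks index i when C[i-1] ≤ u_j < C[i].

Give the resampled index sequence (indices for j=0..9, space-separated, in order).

C = [1/14, 11/42, 1/3, 5/14, 23/42, 31/42, 20/21, 41/42, 41/42, 1]
j=0: u_0=29/300 ∈ [1/14, 11/42) → index 1
j=1: u_1=59/300 ∈ [1/14, 11/42) → index 1
j=2: u_2=89/300 ∈ [11/42, 1/3) → index 2
j=3: u_3=119/300 ∈ [5/14, 23/42) → index 4
j=4: u_4=149/300 ∈ [5/14, 23/42) → index 4
j=5: u_5=179/300 ∈ [23/42, 31/42) → index 5
j=6: u_6=209/300 ∈ [23/42, 31/42) → index 5
j=7: u_7=239/300 ∈ [31/42, 20/21) → index 6
j=8: u_8=269/300 ∈ [31/42, 20/21) → index 6
j=9: u_9=299/300 ∈ [41/42, 1) → index 9

1 1 2 4 4 5 5 6 6 9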